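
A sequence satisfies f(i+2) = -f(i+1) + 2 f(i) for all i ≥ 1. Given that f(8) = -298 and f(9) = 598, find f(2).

-4

Rearranging, f(i-2) = (f(i) + f(i-1)) / 2.
f(7) = (598 + (-298)) / 2 = 300/2 = 150
f(6) = (-298 + 150) / 2 = -148/2 = -74
f(5) = (150 + (-74)) / 2 = 76/2 = 38
f(4) = (-74 + 38) / 2 = -36/2 = -18
f(3) = (38 + (-18)) / 2 = 20/2 = 10
f(2) = (-18 + 10) / 2 = -8/2 = -4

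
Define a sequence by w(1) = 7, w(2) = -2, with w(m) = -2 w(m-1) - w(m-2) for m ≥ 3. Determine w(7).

w(3) = -2*(-2) - 7 = -3
w(4) = -2*(-3) - (-2) = 8
w(5) = -2*8 - (-3) = -13
w(6) = -2*(-13) - 8 = 18
w(7) = -2*18 - (-13) = -23

-23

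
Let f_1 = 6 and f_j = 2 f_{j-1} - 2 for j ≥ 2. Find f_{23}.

16777218

The fixed point is -2/(1 - 2) = 2, so f_j - 2 = 2(f_{j-1} - 2).
Hence f_j = 4·2^{j-1} + 2.
f_{23} = 4·2^{22} + 2 = 4·4194304 + 2 = 16777218.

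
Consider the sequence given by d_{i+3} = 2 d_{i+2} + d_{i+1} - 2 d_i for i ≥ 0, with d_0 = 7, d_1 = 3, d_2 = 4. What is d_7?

d_3 = 2*4 + 3 - 2*7 = -3
d_4 = 2*(-3) + 4 - 2*3 = -8
d_5 = 2*(-8) + (-3) - 2*4 = -27
d_6 = 2*(-27) + (-8) - 2*(-3) = -56
d_7 = 2*(-56) + (-27) - 2*(-8) = -123

-123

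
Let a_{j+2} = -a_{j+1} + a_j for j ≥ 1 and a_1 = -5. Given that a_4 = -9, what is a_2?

Let a_2 = y.
a_3 = -5 - y
a_4 = 5 + 2y
So 5 + 2y = -9, giving y = -7.

-7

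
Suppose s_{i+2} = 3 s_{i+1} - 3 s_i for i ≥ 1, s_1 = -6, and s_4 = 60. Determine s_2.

1

Let s_2 = y.
s_3 = 18 + 3y
s_4 = 54 + 6y
So 54 + 6y = 60, giving y = 1.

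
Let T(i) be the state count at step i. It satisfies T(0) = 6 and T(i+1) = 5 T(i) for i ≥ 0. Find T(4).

3750

T(1) = 5·6 = 30
T(2) = 5·30 = 150
T(3) = 5·150 = 750
T(4) = 5·750 = 3750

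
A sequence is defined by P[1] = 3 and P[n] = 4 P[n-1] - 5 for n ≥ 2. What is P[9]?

87383

P[2] = 4*3 - 5 = 7
P[3] = 4*7 - 5 = 23
P[4] = 4*23 - 5 = 87
P[5] = 4*87 - 5 = 343
P[6] = 4*343 - 5 = 1367
P[7] = 4*1367 - 5 = 5463
P[8] = 4*5463 - 5 = 21847
P[9] = 4*21847 - 5 = 87383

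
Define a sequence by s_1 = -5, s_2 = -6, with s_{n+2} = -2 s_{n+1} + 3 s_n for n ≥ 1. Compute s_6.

-66

s_3 = -2(-6) + 3(-5) = -3
s_4 = -2(-3) + 3(-6) = -12
s_5 = -2(-12) + 3(-3) = 15
s_6 = -2(15) + 3(-12) = -66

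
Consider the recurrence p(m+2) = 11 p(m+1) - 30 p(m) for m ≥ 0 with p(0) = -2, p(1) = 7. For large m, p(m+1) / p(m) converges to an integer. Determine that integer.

6

The characteristic equation is r^2 - 11r + 30 = 0, which factors as (r - 6)(r - 5) = 0.
So the roots are 6 and 5. Since |6| > |5| and the coefficient of 6^m is non-zero, the ratio tends to 6.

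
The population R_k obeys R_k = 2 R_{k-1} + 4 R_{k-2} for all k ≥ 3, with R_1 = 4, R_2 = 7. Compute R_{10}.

103936

R_3 = 2(7) + 4(4) = 30
R_4 = 2(30) + 4(7) = 88
R_5 = 2(88) + 4(30) = 296
R_6 = 2(296) + 4(88) = 944
R_7 = 2(944) + 4(296) = 3072
R_8 = 2(3072) + 4(944) = 9920
R_9 = 2(9920) + 4(3072) = 32128
R_{10} = 2(32128) + 4(9920) = 103936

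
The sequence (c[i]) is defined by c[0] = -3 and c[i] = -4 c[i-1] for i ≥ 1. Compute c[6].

-12288

c[1] = -4·(-3) = 12
c[2] = -4·12 = -48
c[3] = -4·(-48) = 192
c[4] = -4·192 = -768
c[5] = -4·(-768) = 3072
c[6] = -4·3072 = -12288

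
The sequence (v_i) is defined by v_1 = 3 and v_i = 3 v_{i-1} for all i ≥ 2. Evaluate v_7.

v_2 = 3*3 = 9
v_3 = 3*9 = 27
v_4 = 3*27 = 81
v_5 = 3*81 = 243
v_6 = 3*243 = 729
v_7 = 3*729 = 2187

2187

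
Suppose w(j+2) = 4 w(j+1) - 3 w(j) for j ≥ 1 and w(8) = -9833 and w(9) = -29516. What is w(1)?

4

Rearranging, w(j-2) = (w(j) - 4 w(j-1)) / -3.
w(7) = (-29516 - 4·(-9833)) / -3 = 9816/-3 = -3272
w(6) = (-9833 - 4·(-3272)) / -3 = 3255/-3 = -1085
w(5) = (-3272 - 4·(-1085)) / -3 = 1068/-3 = -356
w(4) = (-1085 - 4·(-356)) / -3 = 339/-3 = -113
w(3) = (-356 - 4·(-113)) / -3 = 96/-3 = -32
w(2) = (-113 - 4·(-32)) / -3 = 15/-3 = -5
w(1) = (-32 - 4·(-5)) / -3 = -12/-3 = 4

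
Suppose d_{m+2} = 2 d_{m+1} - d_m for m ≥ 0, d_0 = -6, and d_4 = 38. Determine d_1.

5

Let d_1 = v.
d_2 = 6 + 2v
d_3 = 12 + 3v
d_4 = 18 + 4v
So 18 + 4v = 38, giving v = 5.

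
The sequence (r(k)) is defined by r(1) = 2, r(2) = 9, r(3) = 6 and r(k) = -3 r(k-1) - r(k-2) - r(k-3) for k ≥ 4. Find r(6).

-193

r(4) = -3(6) - 9 - 2 = -29
r(5) = -3(-29) - 6 - 9 = 72
r(6) = -3(72) - (-29) - 6 = -193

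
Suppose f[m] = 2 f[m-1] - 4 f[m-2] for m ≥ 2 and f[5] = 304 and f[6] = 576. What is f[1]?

Rearranging, f[m-2] = (f[m] - 2 f[m-1]) / -4.
f[4] = (576 - 2(304)) / -4 = -32/-4 = 8
f[3] = (304 - 2(8)) / -4 = 288/-4 = -72
f[2] = (8 - 2(-72)) / -4 = 152/-4 = -38
f[1] = (-72 - 2(-38)) / -4 = 4/-4 = -1

-1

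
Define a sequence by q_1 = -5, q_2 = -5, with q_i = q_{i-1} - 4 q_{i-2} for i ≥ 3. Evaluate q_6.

-165

q_3 = (-5) - 4·(-5) = 15
q_4 = 15 - 4·(-5) = 35
q_5 = 35 - 4·15 = -25
q_6 = (-25) - 4·35 = -165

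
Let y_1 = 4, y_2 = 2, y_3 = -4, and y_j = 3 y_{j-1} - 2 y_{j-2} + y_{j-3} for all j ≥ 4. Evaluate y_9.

y_4 = 3·(-4) - 2·2 + 4 = -12
y_5 = 3·(-12) - 2·(-4) + 2 = -26
y_6 = 3·(-26) - 2·(-12) + (-4) = -58
y_7 = 3·(-58) - 2·(-26) + (-12) = -134
y_8 = 3·(-134) - 2·(-58) + (-26) = -312
y_9 = 3·(-312) - 2·(-134) + (-58) = -726

-726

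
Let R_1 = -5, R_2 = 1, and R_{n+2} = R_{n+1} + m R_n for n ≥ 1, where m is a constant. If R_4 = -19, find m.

5

R_3 = 1 - 5m
R_4 = 1 - 4m
So 1 - 4m = -19, giving m = 5.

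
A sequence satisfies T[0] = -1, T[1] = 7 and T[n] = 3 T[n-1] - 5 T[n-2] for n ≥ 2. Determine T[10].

15551

T[2] = 3(7) - 5(-1) = 26
T[3] = 3(26) - 5(7) = 43
T[4] = 3(43) - 5(26) = -1
T[5] = 3(-1) - 5(43) = -218
T[6] = 3(-218) - 5(-1) = -649
T[7] = 3(-649) - 5(-218) = -857
T[8] = 3(-857) - 5(-649) = 674
T[9] = 3(674) - 5(-857) = 6307
T[10] = 3(6307) - 5(674) = 15551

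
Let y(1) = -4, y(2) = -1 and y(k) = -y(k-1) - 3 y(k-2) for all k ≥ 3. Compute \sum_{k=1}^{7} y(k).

56

y(3) = -(-1) - 3*(-4) = 13
y(4) = -13 - 3*(-1) = -10
y(5) = -(-10) - 3*13 = -29
y(6) = -(-29) - 3*(-10) = 59
y(7) = -59 - 3*(-29) = 28
Sum = (-4) + (-1) + 13 + (-10) + (-29) + 59 + 28 = 56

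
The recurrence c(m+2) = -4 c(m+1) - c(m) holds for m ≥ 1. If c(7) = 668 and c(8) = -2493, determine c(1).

8

Rearranging, c(m-2) = -(c(m) + 4 c(m-1)).
c(6) = -(-2493 + 4·668) = -179
c(5) = -(668 + 4·(-179)) = 48
c(4) = -(-179 + 4·48) = -13
c(3) = -(48 + 4·(-13)) = 4
c(2) = -(-13 + 4·4) = -3
c(1) = -(4 + 4·(-3)) = 8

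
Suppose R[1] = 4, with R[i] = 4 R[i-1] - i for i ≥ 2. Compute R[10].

R[2] = 4·4 - 2 = 14
R[3] = 4·14 - 3 = 53
R[4] = 4·53 - 4 = 208
R[5] = 4·208 - 5 = 827
R[6] = 4·827 - 6 = 3302
R[7] = 4·3302 - 7 = 13201
R[8] = 4·13201 - 8 = 52796
R[9] = 4·52796 - 9 = 211175
R[10] = 4·211175 - 10 = 844690

844690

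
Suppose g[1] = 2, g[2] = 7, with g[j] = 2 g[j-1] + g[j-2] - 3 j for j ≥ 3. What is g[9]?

2

g[3] = 2(7) + 2 - 9 = 7
g[4] = 2(7) + 7 - 12 = 9
g[5] = 2(9) + 7 - 15 = 10
g[6] = 2(10) + 9 - 18 = 11
g[7] = 2(11) + 10 - 21 = 11
g[8] = 2(11) + 11 - 24 = 9
g[9] = 2(9) + 11 - 27 = 2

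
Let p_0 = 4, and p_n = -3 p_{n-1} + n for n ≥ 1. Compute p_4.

p_1 = -3*4 + 1 = -11
p_2 = -3*(-11) + 2 = 35
p_3 = -3*35 + 3 = -102
p_4 = -3*(-102) + 4 = 310

310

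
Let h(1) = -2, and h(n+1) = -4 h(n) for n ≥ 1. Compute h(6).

h(2) = -4·(-2) = 8
h(3) = -4·8 = -32
h(4) = -4·(-32) = 128
h(5) = -4·128 = -512
h(6) = -4·(-512) = 2048

2048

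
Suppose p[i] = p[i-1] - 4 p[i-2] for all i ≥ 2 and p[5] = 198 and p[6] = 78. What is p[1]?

Rearranging, p[i-2] = (p[i] - p[i-1]) / -4.
p[4] = (78 - 198) / -4 = -120/-4 = 30
p[3] = (198 - 30) / -4 = 168/-4 = -42
p[2] = (30 - (-42)) / -4 = 72/-4 = -18
p[1] = (-42 - (-18)) / -4 = -24/-4 = 6

6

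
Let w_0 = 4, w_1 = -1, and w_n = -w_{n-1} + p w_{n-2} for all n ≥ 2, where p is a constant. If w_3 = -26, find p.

w_2 = 1 + 4p
w_3 = -1 - 5p
So -1 - 5p = -26, giving p = 5.

5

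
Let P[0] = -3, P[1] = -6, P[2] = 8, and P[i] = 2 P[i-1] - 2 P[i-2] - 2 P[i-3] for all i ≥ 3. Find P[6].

P[3] = 2·8 - 2·(-6) - 2·(-3) = 34
P[4] = 2·34 - 2·8 - 2·(-6) = 64
P[5] = 2·64 - 2·34 - 2·8 = 44
P[6] = 2·44 - 2·64 - 2·34 = -108

-108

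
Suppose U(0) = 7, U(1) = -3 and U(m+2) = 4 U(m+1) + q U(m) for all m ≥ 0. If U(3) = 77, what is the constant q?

5

U(2) = -12 + 7q
U(3) = -48 + 25q
So -48 + 25q = 77, giving q = 5.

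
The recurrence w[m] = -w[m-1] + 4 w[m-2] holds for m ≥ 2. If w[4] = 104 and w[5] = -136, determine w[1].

4

Rearranging, w[m-2] = (w[m] + w[m-1]) / 4.
w[3] = (-136 + 104) / 4 = -32/4 = -8
w[2] = (104 + (-8)) / 4 = 96/4 = 24
w[1] = (-8 + 24) / 4 = 16/4 = 4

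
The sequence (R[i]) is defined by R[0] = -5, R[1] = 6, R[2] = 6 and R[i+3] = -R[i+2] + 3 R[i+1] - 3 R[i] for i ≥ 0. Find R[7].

603

R[3] = -6 + 3(6) - 3(-5) = 27
R[4] = -27 + 3(6) - 3(6) = -27
R[5] = -(-27) + 3(27) - 3(6) = 90
R[6] = -90 + 3(-27) - 3(27) = -252
R[7] = -(-252) + 3(90) - 3(-27) = 603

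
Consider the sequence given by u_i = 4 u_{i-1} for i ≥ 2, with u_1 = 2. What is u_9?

131072

u_2 = 4(2) = 8
u_3 = 4(8) = 32
u_4 = 4(32) = 128
u_5 = 4(128) = 512
u_6 = 4(512) = 2048
u_7 = 4(2048) = 8192
u_8 = 4(8192) = 32768
u_9 = 4(32768) = 131072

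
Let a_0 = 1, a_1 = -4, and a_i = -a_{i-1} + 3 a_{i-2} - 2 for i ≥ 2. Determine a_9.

a_2 = -(-4) + 3(1) - 2 = 5
a_3 = -5 + 3(-4) - 2 = -19
a_4 = -(-19) + 3(5) - 2 = 32
a_5 = -32 + 3(-19) - 2 = -91
a_6 = -(-91) + 3(32) - 2 = 185
a_7 = -185 + 3(-91) - 2 = -460
a_8 = -(-460) + 3(185) - 2 = 1013
a_9 = -1013 + 3(-460) - 2 = -2395

-2395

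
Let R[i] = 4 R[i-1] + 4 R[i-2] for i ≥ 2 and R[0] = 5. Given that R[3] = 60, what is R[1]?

-1

Let R[1] = z.
R[2] = 20 + 4z
R[3] = 80 + 20z
So 80 + 20z = 60, giving z = -1.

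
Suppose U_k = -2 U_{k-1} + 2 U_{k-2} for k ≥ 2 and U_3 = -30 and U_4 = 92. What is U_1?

Rearranging, U_{k-2} = (U_k + 2 U_{k-1}) / 2.
U_2 = (92 + 2(-30)) / 2 = 32/2 = 16
U_1 = (-30 + 2(16)) / 2 = 2/2 = 1

1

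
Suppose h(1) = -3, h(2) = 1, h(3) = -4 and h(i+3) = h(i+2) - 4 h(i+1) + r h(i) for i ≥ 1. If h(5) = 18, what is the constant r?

h(4) = -8 - 3r
h(5) = 8 - 2r
So 8 - 2r = 18, giving r = -5.

-5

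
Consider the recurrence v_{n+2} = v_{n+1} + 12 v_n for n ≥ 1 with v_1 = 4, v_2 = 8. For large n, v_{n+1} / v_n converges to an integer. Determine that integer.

The characteristic equation is r^2 - r - 12 = 0, which factors as (r - 4)(r + 3) = 0.
So the roots are 4 and -3. Since |4| > |-3| and the coefficient of 4^n is non-zero, the ratio tends to 4.

4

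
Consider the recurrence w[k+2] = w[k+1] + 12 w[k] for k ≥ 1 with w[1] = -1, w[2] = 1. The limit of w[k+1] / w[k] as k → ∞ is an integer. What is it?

The characteristic equation is r^2 - r - 12 = 0, which factors as (r - 4)(r + 3) = 0.
So the roots are 4 and -3. Since |4| > |-3| and the coefficient of 4^k is non-zero, the ratio tends to 4.

4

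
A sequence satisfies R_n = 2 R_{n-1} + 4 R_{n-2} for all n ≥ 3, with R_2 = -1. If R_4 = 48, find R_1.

Let R_1 = z.
R_3 = -2 + 4z
R_4 = -8 + 8z
So -8 + 8z = 48, giving z = 7.

7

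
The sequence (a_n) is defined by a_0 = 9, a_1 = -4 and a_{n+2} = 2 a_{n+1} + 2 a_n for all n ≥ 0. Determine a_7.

a_2 = 2*(-4) + 2*9 = 10
a_3 = 2*10 + 2*(-4) = 12
a_4 = 2*12 + 2*10 = 44
a_5 = 2*44 + 2*12 = 112
a_6 = 2*112 + 2*44 = 312
a_7 = 2*312 + 2*112 = 848

848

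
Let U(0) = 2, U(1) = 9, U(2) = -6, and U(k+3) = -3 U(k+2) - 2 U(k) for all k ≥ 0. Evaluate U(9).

U(3) = -3(-6) - 2(2) = 14
U(4) = -3(14) - 2(9) = -60
U(5) = -3(-60) - 2(-6) = 192
U(6) = -3(192) - 2(14) = -604
U(7) = -3(-604) - 2(-60) = 1932
U(8) = -3(1932) - 2(192) = -6180
U(9) = -3(-6180) - 2(-604) = 19748

19748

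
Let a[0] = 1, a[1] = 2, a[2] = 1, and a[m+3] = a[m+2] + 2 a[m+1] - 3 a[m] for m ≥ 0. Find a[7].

-7

a[3] = 1 + 2*2 - 3*1 = 2
a[4] = 2 + 2*1 - 3*2 = -2
a[5] = (-2) + 2*2 - 3*1 = -1
a[6] = (-1) + 2*(-2) - 3*2 = -11
a[7] = (-11) + 2*(-1) - 3*(-2) = -7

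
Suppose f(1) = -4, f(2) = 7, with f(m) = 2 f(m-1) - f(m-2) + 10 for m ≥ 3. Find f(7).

212

f(3) = 2(7) - (-4) + 10 = 28
f(4) = 2(28) - 7 + 10 = 59
f(5) = 2(59) - 28 + 10 = 100
f(6) = 2(100) - 59 + 10 = 151
f(7) = 2(151) - 100 + 10 = 212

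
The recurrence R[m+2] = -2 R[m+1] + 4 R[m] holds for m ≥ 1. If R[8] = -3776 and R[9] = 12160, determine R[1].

-2

Rearranging, R[m-2] = (R[m] + 2 R[m-1]) / 4.
R[7] = (12160 + 2*(-3776)) / 4 = 4608/4 = 1152
R[6] = (-3776 + 2*1152) / 4 = -1472/4 = -368
R[5] = (1152 + 2*(-368)) / 4 = 416/4 = 104
R[4] = (-368 + 2*104) / 4 = -160/4 = -40
R[3] = (104 + 2*(-40)) / 4 = 24/4 = 6
R[2] = (-40 + 2*6) / 4 = -28/4 = -7
R[1] = (6 + 2*(-7)) / 4 = -8/4 = -2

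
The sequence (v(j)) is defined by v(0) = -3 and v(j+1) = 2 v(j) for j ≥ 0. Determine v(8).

v(1) = 2*(-3) = -6
v(2) = 2*(-6) = -12
v(3) = 2*(-12) = -24
v(4) = 2*(-24) = -48
v(5) = 2*(-48) = -96
v(6) = 2*(-96) = -192
v(7) = 2*(-192) = -384
v(8) = 2*(-384) = -768

-768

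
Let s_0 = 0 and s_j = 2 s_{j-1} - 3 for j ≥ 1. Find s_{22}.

-12582909

The fixed point is -3/(1 - 2) = 3, so s_j - 3 = 2(s_{j-1} - 3).
Hence s_j = -3·2^j + 3.
s_{22} = -3·2^{22} + 3 = -3·4194304 + 3 = -12582909.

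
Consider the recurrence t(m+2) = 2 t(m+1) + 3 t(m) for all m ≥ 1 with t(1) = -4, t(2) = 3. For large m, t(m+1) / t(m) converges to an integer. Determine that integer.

The characteristic equation is r^2 - 2r - 3 = 0, which factors as (r - 3)(r + 1) = 0.
So the roots are 3 and -1. Since |3| > |-1| and the coefficient of 3^m is non-zero, the ratio tends to 3.

3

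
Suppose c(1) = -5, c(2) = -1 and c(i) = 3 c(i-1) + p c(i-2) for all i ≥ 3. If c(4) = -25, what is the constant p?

c(3) = -3 - 5p
c(4) = -9 - 16p
So -9 - 16p = -25, giving p = 1.

1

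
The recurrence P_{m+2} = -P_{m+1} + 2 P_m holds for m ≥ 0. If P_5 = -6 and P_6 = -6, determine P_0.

-6

Rearranging, P_{m-2} = (P_m + P_{m-1}) / 2.
P_4 = (-6 + (-6)) / 2 = -12/2 = -6
P_3 = (-6 + (-6)) / 2 = -12/2 = -6
P_2 = (-6 + (-6)) / 2 = -12/2 = -6
P_1 = (-6 + (-6)) / 2 = -12/2 = -6
P_0 = (-6 + (-6)) / 2 = -12/2 = -6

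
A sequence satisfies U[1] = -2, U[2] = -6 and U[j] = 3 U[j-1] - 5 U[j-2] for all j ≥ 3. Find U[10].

-3306

U[3] = 3*(-6) - 5*(-2) = -8
U[4] = 3*(-8) - 5*(-6) = 6
U[5] = 3*6 - 5*(-8) = 58
U[6] = 3*58 - 5*6 = 144
U[7] = 3*144 - 5*58 = 142
U[8] = 3*142 - 5*144 = -294
U[9] = 3*(-294) - 5*142 = -1592
U[10] = 3*(-1592) - 5*(-294) = -3306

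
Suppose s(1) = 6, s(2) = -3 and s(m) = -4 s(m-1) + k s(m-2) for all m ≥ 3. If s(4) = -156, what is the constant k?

s(3) = 12 + 6k
s(4) = -48 - 27k
So -48 - 27k = -156, giving k = 4.

4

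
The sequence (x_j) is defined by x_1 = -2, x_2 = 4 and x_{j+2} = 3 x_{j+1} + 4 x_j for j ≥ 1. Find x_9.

x_3 = 3(4) + 4(-2) = 4
x_4 = 3(4) + 4(4) = 28
x_5 = 3(28) + 4(4) = 100
x_6 = 3(100) + 4(28) = 412
x_7 = 3(412) + 4(100) = 1636
x_8 = 3(1636) + 4(412) = 6556
x_9 = 3(6556) + 4(1636) = 26212

26212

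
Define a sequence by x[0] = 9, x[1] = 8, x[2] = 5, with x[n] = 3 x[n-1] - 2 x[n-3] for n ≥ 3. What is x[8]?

x[3] = 3·5 - 2·9 = -3
x[4] = 3·(-3) - 2·8 = -25
x[5] = 3·(-25) - 2·5 = -85
x[6] = 3·(-85) - 2·(-3) = -249
x[7] = 3·(-249) - 2·(-25) = -697
x[8] = 3·(-697) - 2·(-85) = -1921

-1921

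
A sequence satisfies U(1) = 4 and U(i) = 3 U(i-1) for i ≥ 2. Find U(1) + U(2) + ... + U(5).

484

U(2) = 3·4 = 12
U(3) = 3·12 = 36
U(4) = 3·36 = 108
U(5) = 3·108 = 324
Sum = 4 + 12 + 36 + 108 + 324 = 484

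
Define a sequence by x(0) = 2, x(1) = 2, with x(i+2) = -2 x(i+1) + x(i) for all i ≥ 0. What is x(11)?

6726

x(2) = -2·2 + 2 = -2
x(3) = -2·(-2) + 2 = 6
x(4) = -2·6 + (-2) = -14
x(5) = -2·(-14) + 6 = 34
x(6) = -2·34 + (-14) = -82
x(7) = -2·(-82) + 34 = 198
x(8) = -2·198 + (-82) = -478
x(9) = -2·(-478) + 198 = 1154
x(10) = -2·1154 + (-478) = -2786
x(11) = -2·(-2786) + 1154 = 6726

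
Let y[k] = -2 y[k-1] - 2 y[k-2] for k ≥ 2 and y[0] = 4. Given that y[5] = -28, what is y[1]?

Let y[1] = x.
y[2] = -8 - 2x
y[3] = 16 + 2x
y[4] = -16
y[5] = -4x
So -4x = -28, giving x = 7.

7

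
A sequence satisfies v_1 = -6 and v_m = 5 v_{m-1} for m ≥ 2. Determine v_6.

-18750

v_2 = 5(-6) = -30
v_3 = 5(-30) = -150
v_4 = 5(-150) = -750
v_5 = 5(-750) = -3750
v_6 = 5(-3750) = -18750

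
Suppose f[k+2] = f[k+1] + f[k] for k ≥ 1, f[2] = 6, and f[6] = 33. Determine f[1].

1

Let f[1] = z.
f[3] = 6 + z
f[4] = 12 + z
f[5] = 18 + 2z
f[6] = 30 + 3z
So 30 + 3z = 33, giving z = 1.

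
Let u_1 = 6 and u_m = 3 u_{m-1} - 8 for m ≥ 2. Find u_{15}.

The fixed point is -8/(1 - 3) = 4, so u_m - 4 = 3(u_{m-1} - 4).
Hence u_m = 2·3^{m-1} + 4.
u_{15} = 2·3^{14} + 4 = 2·4782969 + 4 = 9565942.

9565942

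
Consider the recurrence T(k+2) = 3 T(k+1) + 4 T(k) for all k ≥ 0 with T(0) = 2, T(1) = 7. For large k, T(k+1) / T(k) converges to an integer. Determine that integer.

4

The characteristic equation is r^2 - 3r - 4 = 0, which factors as (r - 4)(r + 1) = 0.
So the roots are 4 and -1. Since |4| > |-1| and the coefficient of 4^k is non-zero, the ratio tends to 4.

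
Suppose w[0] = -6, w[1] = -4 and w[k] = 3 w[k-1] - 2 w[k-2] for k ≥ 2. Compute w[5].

w[2] = 3*(-4) - 2*(-6) = 0
w[3] = 3*0 - 2*(-4) = 8
w[4] = 3*8 - 2*0 = 24
w[5] = 3*24 - 2*8 = 56

56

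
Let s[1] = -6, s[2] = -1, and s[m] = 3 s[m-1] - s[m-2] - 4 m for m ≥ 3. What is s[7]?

-1070

s[3] = 3*(-1) - (-6) - 12 = -9
s[4] = 3*(-9) - (-1) - 16 = -42
s[5] = 3*(-42) - (-9) - 20 = -137
s[6] = 3*(-137) - (-42) - 24 = -393
s[7] = 3*(-393) - (-137) - 28 = -1070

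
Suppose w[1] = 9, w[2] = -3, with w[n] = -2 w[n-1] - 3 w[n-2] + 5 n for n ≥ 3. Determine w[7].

w[3] = -2*(-3) - 3*9 + 15 = -6
w[4] = -2*(-6) - 3*(-3) + 20 = 41
w[5] = -2*41 - 3*(-6) + 25 = -39
w[6] = -2*(-39) - 3*41 + 30 = -15
w[7] = -2*(-15) - 3*(-39) + 35 = 182

182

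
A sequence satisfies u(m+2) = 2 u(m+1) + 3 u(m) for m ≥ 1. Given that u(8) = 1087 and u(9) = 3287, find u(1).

Rearranging, u(m-2) = (u(m) - 2 u(m-1)) / 3.
u(7) = (3287 - 2·1087) / 3 = 1113/3 = 371
u(6) = (1087 - 2·371) / 3 = 345/3 = 115
u(5) = (371 - 2·115) / 3 = 141/3 = 47
u(4) = (115 - 2·47) / 3 = 21/3 = 7
u(3) = (47 - 2·7) / 3 = 33/3 = 11
u(2) = (7 - 2·11) / 3 = -15/3 = -5
u(1) = (11 - 2·(-5)) / 3 = 21/3 = 7

7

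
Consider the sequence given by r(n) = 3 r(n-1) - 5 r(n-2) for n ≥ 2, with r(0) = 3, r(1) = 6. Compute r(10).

r(2) = 3·6 - 5·3 = 3
r(3) = 3·3 - 5·6 = -21
r(4) = 3·(-21) - 5·3 = -78
r(5) = 3·(-78) - 5·(-21) = -129
r(6) = 3·(-129) - 5·(-78) = 3
r(7) = 3·3 - 5·(-129) = 654
r(8) = 3·654 - 5·3 = 1947
r(9) = 3·1947 - 5·654 = 2571
r(10) = 3·2571 - 5·1947 = -2022

-2022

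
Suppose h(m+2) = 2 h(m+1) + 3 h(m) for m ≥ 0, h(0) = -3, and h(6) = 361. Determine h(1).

5

Let h(1) = z.
h(2) = -9 + 2z
h(3) = -18 + 7z
h(4) = -63 + 20z
h(5) = -180 + 61z
h(6) = -549 + 182z
So -549 + 182z = 361, giving z = 5.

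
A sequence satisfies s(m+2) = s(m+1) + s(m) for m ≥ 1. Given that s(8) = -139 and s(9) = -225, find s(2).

Rearranging, s(m-2) = s(m) - s(m-1).
s(7) = -225 - (-139) = -86
s(6) = -139 - (-86) = -53
s(5) = -86 - (-53) = -33
s(4) = -53 - (-33) = -20
s(3) = -33 - (-20) = -13
s(2) = -20 - (-13) = -7

-7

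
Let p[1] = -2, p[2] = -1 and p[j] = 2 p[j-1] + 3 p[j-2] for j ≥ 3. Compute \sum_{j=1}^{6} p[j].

-273

p[3] = 2*(-1) + 3*(-2) = -8
p[4] = 2*(-8) + 3*(-1) = -19
p[5] = 2*(-19) + 3*(-8) = -62
p[6] = 2*(-62) + 3*(-19) = -181
Sum = (-2) + (-1) + (-8) + (-19) + (-62) + (-181) = -273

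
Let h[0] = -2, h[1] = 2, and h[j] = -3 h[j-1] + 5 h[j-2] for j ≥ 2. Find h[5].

h[2] = -3*2 + 5*(-2) = -16
h[3] = -3*(-16) + 5*2 = 58
h[4] = -3*58 + 5*(-16) = -254
h[5] = -3*(-254) + 5*58 = 1052

1052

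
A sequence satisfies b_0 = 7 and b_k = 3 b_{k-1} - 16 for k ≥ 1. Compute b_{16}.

-43046713

The fixed point is -16/(1 - 3) = 8, so b_k - 8 = 3(b_{k-1} - 8).
Hence b_k = -1·3^k + 8.
b_{16} = -1·3^{16} + 8 = -1·43046721 + 8 = -43046713.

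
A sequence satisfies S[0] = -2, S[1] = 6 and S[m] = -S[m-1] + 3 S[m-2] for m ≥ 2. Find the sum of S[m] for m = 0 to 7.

S[2] = -6 + 3*(-2) = -12
S[3] = -(-12) + 3*6 = 30
S[4] = -30 + 3*(-12) = -66
S[5] = -(-66) + 3*30 = 156
S[6] = -156 + 3*(-66) = -354
S[7] = -(-354) + 3*156 = 822
Sum = (-2) + 6 + (-12) + 30 + (-66) + 156 + (-354) + 822 = 580

580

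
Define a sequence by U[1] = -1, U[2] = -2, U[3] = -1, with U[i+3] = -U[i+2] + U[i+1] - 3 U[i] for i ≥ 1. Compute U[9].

-9

U[4] = -(-1) + (-2) - 3*(-1) = 2
U[5] = -2 + (-1) - 3*(-2) = 3
U[6] = -3 + 2 - 3*(-1) = 2
U[7] = -2 + 3 - 3*2 = -5
U[8] = -(-5) + 2 - 3*3 = -2
U[9] = -(-2) + (-5) - 3*2 = -9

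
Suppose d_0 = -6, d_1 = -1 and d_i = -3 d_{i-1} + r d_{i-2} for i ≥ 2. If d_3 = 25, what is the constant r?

2

d_2 = 3 - 6r
d_3 = -9 + 17r
So -9 + 17r = 25, giving r = 2.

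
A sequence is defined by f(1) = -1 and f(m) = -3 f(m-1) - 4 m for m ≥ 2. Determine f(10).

f(2) = -3(-1) - 8 = -5
f(3) = -3(-5) - 12 = 3
f(4) = -3(3) - 16 = -25
f(5) = -3(-25) - 20 = 55
f(6) = -3(55) - 24 = -189
f(7) = -3(-189) - 28 = 539
f(8) = -3(539) - 32 = -1649
f(9) = -3(-1649) - 36 = 4911
f(10) = -3(4911) - 40 = -14773

-14773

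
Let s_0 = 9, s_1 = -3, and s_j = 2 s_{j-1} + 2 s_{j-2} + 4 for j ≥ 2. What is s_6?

708

s_2 = 2*(-3) + 2*9 + 4 = 16
s_3 = 2*16 + 2*(-3) + 4 = 30
s_4 = 2*30 + 2*16 + 4 = 96
s_5 = 2*96 + 2*30 + 4 = 256
s_6 = 2*256 + 2*96 + 4 = 708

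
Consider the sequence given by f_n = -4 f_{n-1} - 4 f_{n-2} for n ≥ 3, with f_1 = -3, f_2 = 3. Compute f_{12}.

-27648

f_3 = -4*3 - 4*(-3) = 0
f_4 = -4*0 - 4*3 = -12
f_5 = -4*(-12) - 4*0 = 48
f_6 = -4*48 - 4*(-12) = -144
f_7 = -4*(-144) - 4*48 = 384
f_8 = -4*384 - 4*(-144) = -960
f_9 = -4*(-960) - 4*384 = 2304
f_{10} = -4*2304 - 4*(-960) = -5376
f_{11} = -4*(-5376) - 4*2304 = 12288
f_{12} = -4*12288 - 4*(-5376) = -27648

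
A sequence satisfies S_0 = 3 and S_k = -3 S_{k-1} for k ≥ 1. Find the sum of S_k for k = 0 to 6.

S_1 = -3·3 = -9
S_2 = -3·(-9) = 27
S_3 = -3·27 = -81
S_4 = -3·(-81) = 243
S_5 = -3·243 = -729
S_6 = -3·(-729) = 2187
Sum = 3 + (-9) + 27 + (-81) + 243 + (-729) + 2187 = 1641

1641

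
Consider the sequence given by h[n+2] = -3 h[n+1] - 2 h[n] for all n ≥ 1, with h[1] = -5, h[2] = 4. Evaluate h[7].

h[3] = -3*4 - 2*(-5) = -2
h[4] = -3*(-2) - 2*4 = -2
h[5] = -3*(-2) - 2*(-2) = 10
h[6] = -3*10 - 2*(-2) = -26
h[7] = -3*(-26) - 2*10 = 58

58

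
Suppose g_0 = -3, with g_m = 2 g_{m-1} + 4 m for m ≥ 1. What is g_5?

132

g_1 = 2*(-3) + 4 = -2
g_2 = 2*(-2) + 8 = 4
g_3 = 2*4 + 12 = 20
g_4 = 2*20 + 16 = 56
g_5 = 2*56 + 20 = 132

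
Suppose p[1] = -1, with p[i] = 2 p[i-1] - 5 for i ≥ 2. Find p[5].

-91

p[2] = 2(-1) - 5 = -7
p[3] = 2(-7) - 5 = -19
p[4] = 2(-19) - 5 = -43
p[5] = 2(-43) - 5 = -91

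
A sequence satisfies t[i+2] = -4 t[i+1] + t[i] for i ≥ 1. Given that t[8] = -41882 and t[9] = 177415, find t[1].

7

Rearranging, t[i-2] = t[i] + 4 t[i-1].
t[7] = 177415 + 4(-41882) = 9887
t[6] = -41882 + 4(9887) = -2334
t[5] = 9887 + 4(-2334) = 551
t[4] = -2334 + 4(551) = -130
t[3] = 551 + 4(-130) = 31
t[2] = -130 + 4(31) = -6
t[1] = 31 + 4(-6) = 7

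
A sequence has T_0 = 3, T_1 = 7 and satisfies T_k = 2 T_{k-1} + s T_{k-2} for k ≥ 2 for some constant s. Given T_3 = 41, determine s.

T_2 = 14 + 3s
T_3 = 28 + 13s
So 28 + 13s = 41, giving s = 1.

1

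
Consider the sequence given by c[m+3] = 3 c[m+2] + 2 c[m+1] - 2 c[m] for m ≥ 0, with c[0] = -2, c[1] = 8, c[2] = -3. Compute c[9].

c[3] = 3(-3) + 2(8) - 2(-2) = 11
c[4] = 3(11) + 2(-3) - 2(8) = 11
c[5] = 3(11) + 2(11) - 2(-3) = 61
c[6] = 3(61) + 2(11) - 2(11) = 183
c[7] = 3(183) + 2(61) - 2(11) = 649
c[8] = 3(649) + 2(183) - 2(61) = 2191
c[9] = 3(2191) + 2(649) - 2(183) = 7505

7505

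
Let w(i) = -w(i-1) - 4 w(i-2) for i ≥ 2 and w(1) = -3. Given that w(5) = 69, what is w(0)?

Let w(0) = z.
w(2) = 3 - 4z
w(3) = 9 + 4z
w(4) = -21 + 12z
w(5) = -15 - 28z
So -15 - 28z = 69, giving z = -3.

-3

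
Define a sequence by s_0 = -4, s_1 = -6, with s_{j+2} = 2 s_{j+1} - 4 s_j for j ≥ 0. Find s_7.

s_2 = 2*(-6) - 4*(-4) = 4
s_3 = 2*4 - 4*(-6) = 32
s_4 = 2*32 - 4*4 = 48
s_5 = 2*48 - 4*32 = -32
s_6 = 2*(-32) - 4*48 = -256
s_7 = 2*(-256) - 4*(-32) = -384

-384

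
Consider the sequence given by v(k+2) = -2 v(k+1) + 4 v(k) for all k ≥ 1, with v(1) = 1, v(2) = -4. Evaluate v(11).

v(3) = -2·(-4) + 4·1 = 12
v(4) = -2·12 + 4·(-4) = -40
v(5) = -2·(-40) + 4·12 = 128
v(6) = -2·128 + 4·(-40) = -416
v(7) = -2·(-416) + 4·128 = 1344
v(8) = -2·1344 + 4·(-416) = -4352
v(9) = -2·(-4352) + 4·1344 = 14080
v(10) = -2·14080 + 4·(-4352) = -45568
v(11) = -2·(-45568) + 4·14080 = 147456

147456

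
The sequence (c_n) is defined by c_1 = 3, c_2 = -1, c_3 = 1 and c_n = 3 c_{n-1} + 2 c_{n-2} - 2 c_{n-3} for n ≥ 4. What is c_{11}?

-20195

c_4 = 3·1 + 2·(-1) - 2·3 = -5
c_5 = 3·(-5) + 2·1 - 2·(-1) = -11
c_6 = 3·(-11) + 2·(-5) - 2·1 = -45
c_7 = 3·(-45) + 2·(-11) - 2·(-5) = -147
c_8 = 3·(-147) + 2·(-45) - 2·(-11) = -509
c_9 = 3·(-509) + 2·(-147) - 2·(-45) = -1731
c_{10} = 3·(-1731) + 2·(-509) - 2·(-147) = -5917
c_{11} = 3·(-5917) + 2·(-1731) - 2·(-509) = -20195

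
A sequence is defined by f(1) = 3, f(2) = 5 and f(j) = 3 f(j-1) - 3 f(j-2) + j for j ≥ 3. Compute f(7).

37

f(3) = 3(5) - 3(3) + 3 = 9
f(4) = 3(9) - 3(5) + 4 = 16
f(5) = 3(16) - 3(9) + 5 = 26
f(6) = 3(26) - 3(16) + 6 = 36
f(7) = 3(36) - 3(26) + 7 = 37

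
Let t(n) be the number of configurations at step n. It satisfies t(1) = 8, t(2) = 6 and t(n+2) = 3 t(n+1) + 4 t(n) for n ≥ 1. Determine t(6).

2862

t(3) = 3*6 + 4*8 = 50
t(4) = 3*50 + 4*6 = 174
t(5) = 3*174 + 4*50 = 722
t(6) = 3*722 + 4*174 = 2862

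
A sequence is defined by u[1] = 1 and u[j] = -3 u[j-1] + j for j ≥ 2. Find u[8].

-1228

u[2] = -3*1 + 2 = -1
u[3] = -3*(-1) + 3 = 6
u[4] = -3*6 + 4 = -14
u[5] = -3*(-14) + 5 = 47
u[6] = -3*47 + 6 = -135
u[7] = -3*(-135) + 7 = 412
u[8] = -3*412 + 8 = -1228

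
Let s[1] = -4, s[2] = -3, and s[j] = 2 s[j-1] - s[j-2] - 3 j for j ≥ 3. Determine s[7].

s[3] = 2*(-3) - (-4) - 9 = -11
s[4] = 2*(-11) - (-3) - 12 = -31
s[5] = 2*(-31) - (-11) - 15 = -66
s[6] = 2*(-66) - (-31) - 18 = -119
s[7] = 2*(-119) - (-66) - 21 = -193

-193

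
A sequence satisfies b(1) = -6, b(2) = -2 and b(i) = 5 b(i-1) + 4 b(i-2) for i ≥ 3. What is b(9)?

b(3) = 5(-2) + 4(-6) = -34
b(4) = 5(-34) + 4(-2) = -178
b(5) = 5(-178) + 4(-34) = -1026
b(6) = 5(-1026) + 4(-178) = -5842
b(7) = 5(-5842) + 4(-1026) = -33314
b(8) = 5(-33314) + 4(-5842) = -189938
b(9) = 5(-189938) + 4(-33314) = -1082946

-1082946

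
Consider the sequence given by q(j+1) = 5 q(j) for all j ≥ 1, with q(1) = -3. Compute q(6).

-9375

q(2) = 5·(-3) = -15
q(3) = 5·(-15) = -75
q(4) = 5·(-75) = -375
q(5) = 5·(-375) = -1875
q(6) = 5·(-1875) = -9375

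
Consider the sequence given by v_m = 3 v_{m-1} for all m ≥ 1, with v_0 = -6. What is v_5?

v_1 = 3·(-6) = -18
v_2 = 3·(-18) = -54
v_3 = 3·(-54) = -162
v_4 = 3·(-162) = -486
v_5 = 3·(-486) = -1458

-1458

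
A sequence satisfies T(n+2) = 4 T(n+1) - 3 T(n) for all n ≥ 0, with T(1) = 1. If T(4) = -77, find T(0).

Let T(0) = y.
T(2) = 4 - 3y
T(3) = 13 - 12y
T(4) = 40 - 39y
So 40 - 39y = -77, giving y = 3.

3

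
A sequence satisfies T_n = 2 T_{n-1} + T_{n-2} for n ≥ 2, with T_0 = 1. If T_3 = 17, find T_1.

Let T_1 = z.
T_2 = 1 + 2z
T_3 = 2 + 5z
So 2 + 5z = 17, giving z = 3.

3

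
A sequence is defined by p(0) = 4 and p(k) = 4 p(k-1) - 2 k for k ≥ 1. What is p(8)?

p(1) = 4*4 - 2 = 14
p(2) = 4*14 - 4 = 52
p(3) = 4*52 - 6 = 202
p(4) = 4*202 - 8 = 800
p(5) = 4*800 - 10 = 3190
p(6) = 4*3190 - 12 = 12748
p(7) = 4*12748 - 14 = 50978
p(8) = 4*50978 - 16 = 203896

203896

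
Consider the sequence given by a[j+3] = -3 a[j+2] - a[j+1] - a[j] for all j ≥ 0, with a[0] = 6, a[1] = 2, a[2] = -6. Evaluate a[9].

4370

a[3] = -3·(-6) - 2 - 6 = 10
a[4] = -3·10 - (-6) - 2 = -26
a[5] = -3·(-26) - 10 - (-6) = 74
a[6] = -3·74 - (-26) - 10 = -206
a[7] = -3·(-206) - 74 - (-26) = 570
a[8] = -3·570 - (-206) - 74 = -1578
a[9] = -3·(-1578) - 570 - (-206) = 4370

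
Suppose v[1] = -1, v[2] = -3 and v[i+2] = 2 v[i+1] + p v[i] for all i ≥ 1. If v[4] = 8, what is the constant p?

v[3] = -6 - p
v[4] = -12 - 5p
So -12 - 5p = 8, giving p = -4.

-4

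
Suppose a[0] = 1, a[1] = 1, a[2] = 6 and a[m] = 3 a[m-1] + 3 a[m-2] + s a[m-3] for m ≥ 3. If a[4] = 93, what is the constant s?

a[3] = 21 + s
a[4] = 81 + 4s
So 81 + 4s = 93, giving s = 3.

3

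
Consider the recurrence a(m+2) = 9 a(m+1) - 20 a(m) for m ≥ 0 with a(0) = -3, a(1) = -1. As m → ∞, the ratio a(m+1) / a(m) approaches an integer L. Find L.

The characteristic equation is r^2 - 9r + 20 = 0, which factors as (r - 5)(r - 4) = 0.
So the roots are 5 and 4. Since |5| > |4| and the coefficient of 5^m is non-zero, the ratio tends to 5.

5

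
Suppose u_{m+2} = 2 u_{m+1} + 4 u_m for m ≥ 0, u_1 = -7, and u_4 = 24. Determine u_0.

6

Let u_0 = y.
u_2 = -14 + 4y
u_3 = -56 + 8y
u_4 = -168 + 32y
So -168 + 32y = 24, giving y = 6.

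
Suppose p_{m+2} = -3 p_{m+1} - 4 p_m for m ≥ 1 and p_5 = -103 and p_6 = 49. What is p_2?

Rearranging, p_{m-2} = (p_m + 3 p_{m-1}) / -4.
p_4 = (49 + 3·(-103)) / -4 = -260/-4 = 65
p_3 = (-103 + 3·65) / -4 = 92/-4 = -23
p_2 = (65 + 3·(-23)) / -4 = -4/-4 = 1

1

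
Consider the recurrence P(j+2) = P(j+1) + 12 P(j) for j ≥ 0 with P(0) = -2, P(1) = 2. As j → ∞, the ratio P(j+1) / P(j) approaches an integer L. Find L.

The characteristic equation is r^2 - r - 12 = 0, which factors as (r - 4)(r + 3) = 0.
So the roots are 4 and -3. Since |4| > |-3| and the coefficient of 4^j is non-zero, the ratio tends to 4.

4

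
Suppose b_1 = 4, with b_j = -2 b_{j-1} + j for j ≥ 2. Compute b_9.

885

b_2 = -2*4 + 2 = -6
b_3 = -2*(-6) + 3 = 15
b_4 = -2*15 + 4 = -26
b_5 = -2*(-26) + 5 = 57
b_6 = -2*57 + 6 = -108
b_7 = -2*(-108) + 7 = 223
b_8 = -2*223 + 8 = -438
b_9 = -2*(-438) + 9 = 885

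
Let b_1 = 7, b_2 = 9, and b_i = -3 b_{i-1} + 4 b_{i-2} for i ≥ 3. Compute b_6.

417

b_3 = -3(9) + 4(7) = 1
b_4 = -3(1) + 4(9) = 33
b_5 = -3(33) + 4(1) = -95
b_6 = -3(-95) + 4(33) = 417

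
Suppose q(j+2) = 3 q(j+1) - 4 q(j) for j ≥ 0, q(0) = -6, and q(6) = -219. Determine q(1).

Let q(1) = x.
q(2) = 24 + 3x
q(3) = 72 + 5x
q(4) = 120 + 3x
q(5) = 72 - 11x
q(6) = -264 - 45x
So -264 - 45x = -219, giving x = -1.

-1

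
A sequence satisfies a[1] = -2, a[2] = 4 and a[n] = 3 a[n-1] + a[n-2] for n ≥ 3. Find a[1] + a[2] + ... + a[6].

528

a[3] = 3(4) + (-2) = 10
a[4] = 3(10) + 4 = 34
a[5] = 3(34) + 10 = 112
a[6] = 3(112) + 34 = 370
Sum = (-2) + 4 + 10 + 34 + 112 + 370 = 528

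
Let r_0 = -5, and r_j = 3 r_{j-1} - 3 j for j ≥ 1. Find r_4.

r_1 = 3·(-5) - 3 = -18
r_2 = 3·(-18) - 6 = -60
r_3 = 3·(-60) - 9 = -189
r_4 = 3·(-189) - 12 = -579

-579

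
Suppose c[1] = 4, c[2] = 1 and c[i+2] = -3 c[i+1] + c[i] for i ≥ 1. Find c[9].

c[3] = -3*1 + 4 = 1
c[4] = -3*1 + 1 = -2
c[5] = -3*(-2) + 1 = 7
c[6] = -3*7 + (-2) = -23
c[7] = -3*(-23) + 7 = 76
c[8] = -3*76 + (-23) = -251
c[9] = -3*(-251) + 76 = 829

829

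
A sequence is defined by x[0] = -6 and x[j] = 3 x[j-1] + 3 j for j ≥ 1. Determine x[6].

x[1] = 3*(-6) + 3 = -15
x[2] = 3*(-15) + 6 = -39
x[3] = 3*(-39) + 9 = -108
x[4] = 3*(-108) + 12 = -312
x[5] = 3*(-312) + 15 = -921
x[6] = 3*(-921) + 18 = -2745

-2745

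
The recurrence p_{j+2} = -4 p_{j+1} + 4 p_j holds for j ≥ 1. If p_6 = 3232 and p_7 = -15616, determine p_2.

Rearranging, p_{j-2} = (p_j + 4 p_{j-1}) / 4.
p_5 = (-15616 + 4·3232) / 4 = -2688/4 = -672
p_4 = (3232 + 4·(-672)) / 4 = 544/4 = 136
p_3 = (-672 + 4·136) / 4 = -128/4 = -32
p_2 = (136 + 4·(-32)) / 4 = 8/4 = 2

2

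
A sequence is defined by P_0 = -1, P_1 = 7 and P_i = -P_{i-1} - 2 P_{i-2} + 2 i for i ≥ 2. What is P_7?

P_2 = -7 - 2·(-1) + 4 = -1
P_3 = -(-1) - 2·7 + 6 = -7
P_4 = -(-7) - 2·(-1) + 8 = 17
P_5 = -17 - 2·(-7) + 10 = 7
P_6 = -7 - 2·17 + 12 = -29
P_7 = -(-29) - 2·7 + 14 = 29

29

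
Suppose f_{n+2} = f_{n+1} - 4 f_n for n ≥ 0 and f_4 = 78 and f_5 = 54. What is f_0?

3

Rearranging, f_{n-2} = (f_n - f_{n-1}) / -4.
f_3 = (54 - 78) / -4 = -24/-4 = 6
f_2 = (78 - 6) / -4 = 72/-4 = -18
f_1 = (6 - (-18)) / -4 = 24/-4 = -6
f_0 = (-18 - (-6)) / -4 = -12/-4 = 3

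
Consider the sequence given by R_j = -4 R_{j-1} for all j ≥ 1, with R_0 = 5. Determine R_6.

20480

R_1 = -4(5) = -20
R_2 = -4(-20) = 80
R_3 = -4(80) = -320
R_4 = -4(-320) = 1280
R_5 = -4(1280) = -5120
R_6 = -4(-5120) = 20480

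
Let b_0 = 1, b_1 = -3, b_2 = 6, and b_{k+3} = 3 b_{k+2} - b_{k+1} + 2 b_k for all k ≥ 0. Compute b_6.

469

b_3 = 3*6 - (-3) + 2*1 = 23
b_4 = 3*23 - 6 + 2*(-3) = 57
b_5 = 3*57 - 23 + 2*6 = 160
b_6 = 3*160 - 57 + 2*23 = 469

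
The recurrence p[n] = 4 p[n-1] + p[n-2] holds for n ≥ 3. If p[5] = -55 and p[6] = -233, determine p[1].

1

Rearranging, p[n-2] = p[n] - 4 p[n-1].
p[4] = -233 - 4(-55) = -13
p[3] = -55 - 4(-13) = -3
p[2] = -13 - 4(-3) = -1
p[1] = -3 - 4(-1) = 1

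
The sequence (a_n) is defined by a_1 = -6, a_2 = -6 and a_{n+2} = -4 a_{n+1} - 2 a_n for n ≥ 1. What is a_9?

62112

a_3 = -4*(-6) - 2*(-6) = 36
a_4 = -4*36 - 2*(-6) = -132
a_5 = -4*(-132) - 2*36 = 456
a_6 = -4*456 - 2*(-132) = -1560
a_7 = -4*(-1560) - 2*456 = 5328
a_8 = -4*5328 - 2*(-1560) = -18192
a_9 = -4*(-18192) - 2*5328 = 62112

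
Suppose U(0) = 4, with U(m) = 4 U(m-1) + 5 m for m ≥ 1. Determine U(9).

1631101

U(1) = 4*4 + 5 = 21
U(2) = 4*21 + 10 = 94
U(3) = 4*94 + 15 = 391
U(4) = 4*391 + 20 = 1584
U(5) = 4*1584 + 25 = 6361
U(6) = 4*6361 + 30 = 25474
U(7) = 4*25474 + 35 = 101931
U(8) = 4*101931 + 40 = 407764
U(9) = 4*407764 + 45 = 1631101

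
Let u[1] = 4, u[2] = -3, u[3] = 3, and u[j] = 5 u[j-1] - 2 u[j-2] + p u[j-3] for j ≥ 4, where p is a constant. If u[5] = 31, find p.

-4

u[4] = 21 + 4p
u[5] = 99 + 17p
So 99 + 17p = 31, giving p = -4.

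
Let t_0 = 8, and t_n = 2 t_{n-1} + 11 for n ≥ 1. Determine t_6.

1205

t_1 = 2·8 + 11 = 27
t_2 = 2·27 + 11 = 65
t_3 = 2·65 + 11 = 141
t_4 = 2·141 + 11 = 293
t_5 = 2·293 + 11 = 597
t_6 = 2·597 + 11 = 1205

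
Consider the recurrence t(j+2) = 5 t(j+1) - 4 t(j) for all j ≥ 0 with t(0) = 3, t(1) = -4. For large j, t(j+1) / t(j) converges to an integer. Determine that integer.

4

The characteristic equation is r^2 - 5r + 4 = 0, which factors as (r - 4)(r - 1) = 0.
So the roots are 4 and 1. Since |4| > |1| and the coefficient of 4^j is non-zero, the ratio tends to 4.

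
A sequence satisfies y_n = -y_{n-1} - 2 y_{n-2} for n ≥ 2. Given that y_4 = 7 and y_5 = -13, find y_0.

2

Rearranging, y_{n-2} = (y_n + y_{n-1}) / -2.
y_3 = (-13 + 7) / -2 = -6/-2 = 3
y_2 = (7 + 3) / -2 = 10/-2 = -5
y_1 = (3 + (-5)) / -2 = -2/-2 = 1
y_0 = (-5 + 1) / -2 = -4/-2 = 2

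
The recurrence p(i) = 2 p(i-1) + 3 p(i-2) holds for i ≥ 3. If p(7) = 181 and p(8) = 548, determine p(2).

Rearranging, p(i-2) = (p(i) - 2 p(i-1)) / 3.
p(6) = (548 - 2·181) / 3 = 186/3 = 62
p(5) = (181 - 2·62) / 3 = 57/3 = 19
p(4) = (62 - 2·19) / 3 = 24/3 = 8
p(3) = (19 - 2·8) / 3 = 3/3 = 1
p(2) = (8 - 2·1) / 3 = 6/3 = 2

2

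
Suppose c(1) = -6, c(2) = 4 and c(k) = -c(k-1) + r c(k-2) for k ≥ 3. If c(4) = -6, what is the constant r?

-1

c(3) = -4 - 6r
c(4) = 4 + 10r
So 4 + 10r = -6, giving r = -1.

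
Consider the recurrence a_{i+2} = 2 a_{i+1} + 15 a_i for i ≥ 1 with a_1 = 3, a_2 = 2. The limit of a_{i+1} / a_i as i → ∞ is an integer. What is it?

The characteristic equation is r^2 - 2r - 15 = 0, which factors as (r - 5)(r + 3) = 0.
So the roots are 5 and -3. Since |5| > |-3| and the coefficient of 5^i is non-zero, the ratio tends to 5.

5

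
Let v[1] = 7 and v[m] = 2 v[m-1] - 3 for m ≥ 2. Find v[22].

The fixed point is -3/(1 - 2) = 3, so v[m] - 3 = 2(v[m-1] - 3).
Hence v[m] = 4·2^{m-1} + 3.
v[22] = 4·2^{21} + 3 = 4·2097152 + 3 = 8388611.

8388611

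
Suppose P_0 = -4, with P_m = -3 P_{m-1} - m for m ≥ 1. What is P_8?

P_1 = -3*(-4) - 1 = 11
P_2 = -3*11 - 2 = -35
P_3 = -3*(-35) - 3 = 102
P_4 = -3*102 - 4 = -310
P_5 = -3*(-310) - 5 = 925
P_6 = -3*925 - 6 = -2781
P_7 = -3*(-2781) - 7 = 8336
P_8 = -3*8336 - 8 = -25016

-25016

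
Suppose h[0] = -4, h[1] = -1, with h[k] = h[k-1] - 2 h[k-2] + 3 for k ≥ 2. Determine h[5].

-29

h[2] = (-1) - 2*(-4) + 3 = 10
h[3] = 10 - 2*(-1) + 3 = 15
h[4] = 15 - 2*10 + 3 = -2
h[5] = (-2) - 2*15 + 3 = -29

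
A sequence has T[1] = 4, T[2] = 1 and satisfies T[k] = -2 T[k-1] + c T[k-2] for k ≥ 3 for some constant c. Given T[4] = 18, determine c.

-2

T[3] = -2 + 4c
T[4] = 4 - 7c
So 4 - 7c = 18, giving c = -2.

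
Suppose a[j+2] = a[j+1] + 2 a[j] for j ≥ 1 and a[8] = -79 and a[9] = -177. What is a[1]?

-7

Rearranging, a[j-2] = (a[j] - a[j-1]) / 2.
a[7] = (-177 - (-79)) / 2 = -98/2 = -49
a[6] = (-79 - (-49)) / 2 = -30/2 = -15
a[5] = (-49 - (-15)) / 2 = -34/2 = -17
a[4] = (-15 - (-17)) / 2 = 2/2 = 1
a[3] = (-17 - 1) / 2 = -18/2 = -9
a[2] = (1 - (-9)) / 2 = 10/2 = 5
a[1] = (-9 - 5) / 2 = -14/2 = -7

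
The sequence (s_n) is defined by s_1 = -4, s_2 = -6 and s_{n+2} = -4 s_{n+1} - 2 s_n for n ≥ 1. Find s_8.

s_3 = -4(-6) - 2(-4) = 32
s_4 = -4(32) - 2(-6) = -116
s_5 = -4(-116) - 2(32) = 400
s_6 = -4(400) - 2(-116) = -1368
s_7 = -4(-1368) - 2(400) = 4672
s_8 = -4(4672) - 2(-1368) = -15952

-15952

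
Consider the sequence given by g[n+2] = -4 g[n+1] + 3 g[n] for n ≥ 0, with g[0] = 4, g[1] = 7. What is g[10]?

-3909376

g[2] = -4·7 + 3·4 = -16
g[3] = -4·(-16) + 3·7 = 85
g[4] = -4·85 + 3·(-16) = -388
g[5] = -4·(-388) + 3·85 = 1807
g[6] = -4·1807 + 3·(-388) = -8392
g[7] = -4·(-8392) + 3·1807 = 38989
g[8] = -4·38989 + 3·(-8392) = -181132
g[9] = -4·(-181132) + 3·38989 = 841495
g[10] = -4·841495 + 3·(-181132) = -3909376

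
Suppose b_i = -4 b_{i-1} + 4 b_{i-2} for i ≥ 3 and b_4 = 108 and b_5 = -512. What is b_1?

Rearranging, b_{i-2} = (b_i + 4 b_{i-1}) / 4.
b_3 = (-512 + 4·108) / 4 = -80/4 = -20
b_2 = (108 + 4·(-20)) / 4 = 28/4 = 7
b_1 = (-20 + 4·7) / 4 = 8/4 = 2

2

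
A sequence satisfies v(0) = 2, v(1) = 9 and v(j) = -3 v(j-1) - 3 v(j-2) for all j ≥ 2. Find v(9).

-1944

v(2) = -3(9) - 3(2) = -33
v(3) = -3(-33) - 3(9) = 72
v(4) = -3(72) - 3(-33) = -117
v(5) = -3(-117) - 3(72) = 135
v(6) = -3(135) - 3(-117) = -54
v(7) = -3(-54) - 3(135) = -243
v(8) = -3(-243) - 3(-54) = 891
v(9) = -3(891) - 3(-243) = -1944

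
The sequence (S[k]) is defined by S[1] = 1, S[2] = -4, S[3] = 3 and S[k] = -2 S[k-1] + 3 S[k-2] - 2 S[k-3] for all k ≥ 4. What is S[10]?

-17860

S[4] = -2*3 + 3*(-4) - 2*1 = -20
S[5] = -2*(-20) + 3*3 - 2*(-4) = 57
S[6] = -2*57 + 3*(-20) - 2*3 = -180
S[7] = -2*(-180) + 3*57 - 2*(-20) = 571
S[8] = -2*571 + 3*(-180) - 2*57 = -1796
S[9] = -2*(-1796) + 3*571 - 2*(-180) = 5665
S[10] = -2*5665 + 3*(-1796) - 2*571 = -17860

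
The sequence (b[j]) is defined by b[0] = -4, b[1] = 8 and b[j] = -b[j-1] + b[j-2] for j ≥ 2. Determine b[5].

52

b[2] = -8 + (-4) = -12
b[3] = -(-12) + 8 = 20
b[4] = -20 + (-12) = -32
b[5] = -(-32) + 20 = 52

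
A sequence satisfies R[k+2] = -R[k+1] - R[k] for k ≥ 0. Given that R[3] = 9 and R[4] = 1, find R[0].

Rearranging, R[k-2] = -(R[k] + R[k-1]).
R[2] = -(1 + 9) = -10
R[1] = -(9 + (-10)) = 1
R[0] = -(-10 + 1) = 9

9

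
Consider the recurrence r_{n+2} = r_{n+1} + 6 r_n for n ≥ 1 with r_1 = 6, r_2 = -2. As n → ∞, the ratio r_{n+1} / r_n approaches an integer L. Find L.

3

The characteristic equation is r^2 - r - 6 = 0, which factors as (r - 3)(r + 2) = 0.
So the roots are 3 and -2. Since |3| > |-2| and the coefficient of 3^n is non-zero, the ratio tends to 3.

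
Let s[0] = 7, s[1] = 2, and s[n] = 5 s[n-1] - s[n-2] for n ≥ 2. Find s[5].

s[2] = 5·2 - 7 = 3
s[3] = 5·3 - 2 = 13
s[4] = 5·13 - 3 = 62
s[5] = 5·62 - 13 = 297

297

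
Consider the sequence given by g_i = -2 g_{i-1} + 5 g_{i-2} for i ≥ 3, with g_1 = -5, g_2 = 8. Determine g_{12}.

2560802

g_3 = -2(8) + 5(-5) = -41
g_4 = -2(-41) + 5(8) = 122
g_5 = -2(122) + 5(-41) = -449
g_6 = -2(-449) + 5(122) = 1508
g_7 = -2(1508) + 5(-449) = -5261
g_8 = -2(-5261) + 5(1508) = 18062
g_9 = -2(18062) + 5(-5261) = -62429
g_{10} = -2(-62429) + 5(18062) = 215168
g_{11} = -2(215168) + 5(-62429) = -742481
g_{12} = -2(-742481) + 5(215168) = 2560802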